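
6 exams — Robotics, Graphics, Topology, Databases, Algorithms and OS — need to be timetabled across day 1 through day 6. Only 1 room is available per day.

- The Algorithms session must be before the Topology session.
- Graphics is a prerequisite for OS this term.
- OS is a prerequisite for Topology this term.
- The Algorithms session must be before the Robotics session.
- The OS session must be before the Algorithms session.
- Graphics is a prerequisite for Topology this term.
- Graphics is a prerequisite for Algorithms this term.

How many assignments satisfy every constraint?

Splitting on Robotics: it can be day 4 (2), day 5 (5), day 6 (5). Listing each branch's schedules as (Graphics, Topology, Databases, Algorithms, OS) by day number:
Robotics=day 4: (1,5,6,3,2) (1,6,5,3,2) — 2.
Robotics=day 5: (1,4,6,3,2) (1,6,2,4,3) (1,6,3,4,2) (1,6,4,3,2) (2,6,1,4,3) — 5.
Robotics=day 6: (1,4,5,3,2) (1,5,2,4,3) (1,5,3,4,2) (1,5,4,3,2) (2,5,1,4,3) — 5.
Summing: 2 + 5 + 5 = 12.

12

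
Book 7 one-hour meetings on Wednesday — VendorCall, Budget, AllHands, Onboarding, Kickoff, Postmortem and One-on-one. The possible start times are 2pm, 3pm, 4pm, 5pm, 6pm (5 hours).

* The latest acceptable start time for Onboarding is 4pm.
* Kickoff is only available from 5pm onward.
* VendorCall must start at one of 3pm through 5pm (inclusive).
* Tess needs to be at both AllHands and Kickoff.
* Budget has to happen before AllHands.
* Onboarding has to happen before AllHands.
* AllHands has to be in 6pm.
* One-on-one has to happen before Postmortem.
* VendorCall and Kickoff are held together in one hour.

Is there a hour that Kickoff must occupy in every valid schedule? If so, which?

Kickoff's window is 5pm–6pm.
AllHands is fixed at 6pm, and Kickoff can't share a hour with AllHands.
So Kickoff must be 5pm.

5pm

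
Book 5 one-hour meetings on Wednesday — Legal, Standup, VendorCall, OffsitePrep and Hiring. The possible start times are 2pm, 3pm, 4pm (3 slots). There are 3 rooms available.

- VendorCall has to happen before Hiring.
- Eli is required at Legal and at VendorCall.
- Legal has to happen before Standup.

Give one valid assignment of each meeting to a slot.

Hiring=4pm, Legal=2pm, VendorCall=3pm, OffsitePrep=2pm, Standup=3pm

Checking: VendorCall(3pm) before Hiring(4pm); Legal(2pm) before Standup(3pm); Legal(2pm) != VendorCall(3pm); max 2 per slot (cap 3).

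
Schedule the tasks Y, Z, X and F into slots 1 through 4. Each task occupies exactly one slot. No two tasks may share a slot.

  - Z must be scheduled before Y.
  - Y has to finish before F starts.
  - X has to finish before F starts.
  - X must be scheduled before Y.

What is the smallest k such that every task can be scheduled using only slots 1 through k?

The precedence chain requires at least 3 distinct slots.
With at most 1 per slot and 4 tasks, at least 4 slots are needed.
4 works (last occupied slot: 4): for example F in 4; X in 1; Z in 2; Y in 3.

4 slots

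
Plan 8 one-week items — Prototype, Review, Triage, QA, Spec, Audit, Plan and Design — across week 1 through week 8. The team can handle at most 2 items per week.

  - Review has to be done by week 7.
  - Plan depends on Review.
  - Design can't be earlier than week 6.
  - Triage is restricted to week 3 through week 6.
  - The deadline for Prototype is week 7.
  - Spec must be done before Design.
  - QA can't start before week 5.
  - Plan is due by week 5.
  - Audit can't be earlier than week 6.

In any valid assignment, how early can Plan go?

week 2

Precedence pushes Plan to at least week 2; Plan's own window allows nothing later than week 5.
Plan at week 2 is achievable: QA in week 5, Audit in week 6, Plan in week 2, Triage in week 3, Review in week 1, Design in week 6, Prototype in week 1, Spec in week 2.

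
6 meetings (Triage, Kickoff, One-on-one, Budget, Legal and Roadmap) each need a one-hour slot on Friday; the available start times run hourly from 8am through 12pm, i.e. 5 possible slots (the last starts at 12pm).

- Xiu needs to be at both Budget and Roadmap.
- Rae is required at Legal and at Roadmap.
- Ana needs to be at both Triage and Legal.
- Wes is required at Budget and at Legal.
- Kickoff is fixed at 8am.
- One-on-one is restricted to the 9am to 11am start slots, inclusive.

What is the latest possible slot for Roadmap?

12pm

Roadmap at 12pm is achievable: Legal -> 9am, Kickoff -> 8am, Roadmap -> 12pm, Budget -> 8am, One-on-one -> 9am, Triage -> 8am.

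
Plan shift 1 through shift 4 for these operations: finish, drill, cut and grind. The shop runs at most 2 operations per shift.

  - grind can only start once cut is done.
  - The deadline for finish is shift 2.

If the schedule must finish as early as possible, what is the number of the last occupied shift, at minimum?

The precedence chain requires at least 2 distinct shifts.
With at most 2 per shift and 4 operations, at least 2 shifts are needed.
2 works (last occupied shift: shift 2): for example finish -> shift 1; drill -> shift 2; cut -> shift 1; grind -> shift 2.

2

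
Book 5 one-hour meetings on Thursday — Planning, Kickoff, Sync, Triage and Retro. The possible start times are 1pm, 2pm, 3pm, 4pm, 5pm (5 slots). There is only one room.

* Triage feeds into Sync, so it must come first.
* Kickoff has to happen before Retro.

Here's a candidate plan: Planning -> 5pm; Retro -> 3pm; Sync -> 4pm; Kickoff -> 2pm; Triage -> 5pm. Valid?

No — it violates: There is only one room

Triage feeds into Sync, so it must come first — violated.
Kickoff has to happen before Retro — holds.
There is only one room — violated.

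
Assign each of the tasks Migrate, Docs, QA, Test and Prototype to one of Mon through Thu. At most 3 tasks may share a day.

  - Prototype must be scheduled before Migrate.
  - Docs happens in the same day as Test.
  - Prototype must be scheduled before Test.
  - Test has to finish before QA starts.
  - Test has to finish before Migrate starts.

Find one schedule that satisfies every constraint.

Prototype -> Mon, Test -> Tue, Docs -> Tue, Migrate -> Wed, QA -> Wed

Checking: Test(Tue) before Migrate(Wed); Prototype(Mon) before Migrate(Wed); Prototype(Mon) before Test(Tue); Test(Tue) before QA(Wed); Docs = Test = Tue; max 2 per day (cap 3).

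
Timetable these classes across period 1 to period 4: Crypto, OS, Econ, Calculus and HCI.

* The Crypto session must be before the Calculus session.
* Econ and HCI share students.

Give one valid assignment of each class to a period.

OS=period 1, Econ=period 1, Crypto=period 1, HCI=period 2, Calculus=period 2

Checking: Crypto(period 1) before Calculus(period 2); Econ(period 1) != HCI(period 2).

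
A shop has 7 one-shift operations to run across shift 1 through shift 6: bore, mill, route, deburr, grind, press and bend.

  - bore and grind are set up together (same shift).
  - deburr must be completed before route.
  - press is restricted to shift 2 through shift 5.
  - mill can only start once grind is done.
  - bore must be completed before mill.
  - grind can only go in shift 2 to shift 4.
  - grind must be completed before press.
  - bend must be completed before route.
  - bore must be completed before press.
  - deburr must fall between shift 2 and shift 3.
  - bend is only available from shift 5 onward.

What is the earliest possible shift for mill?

Precedence pushes mill to at least shift 3.
mill at shift 3 is achievable: bend=shift 5, grind=shift 2, mill=shift 3, deburr=shift 2, bore=shift 2, press=shift 3, route=shift 6.

shift 3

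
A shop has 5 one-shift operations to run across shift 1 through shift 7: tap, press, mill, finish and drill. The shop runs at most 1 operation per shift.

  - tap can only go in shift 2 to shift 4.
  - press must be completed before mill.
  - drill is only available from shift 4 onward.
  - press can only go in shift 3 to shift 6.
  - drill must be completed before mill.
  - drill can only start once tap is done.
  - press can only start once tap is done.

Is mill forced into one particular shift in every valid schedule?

mill can be shift 5 (e.g. tap -> shift 2; mill -> shift 5; drill -> shift 4; press -> shift 3; finish -> shift 1) or shift 6 (e.g. mill in shift 6, finish in shift 1, tap in shift 2, press in shift 3, drill in shift 4).

No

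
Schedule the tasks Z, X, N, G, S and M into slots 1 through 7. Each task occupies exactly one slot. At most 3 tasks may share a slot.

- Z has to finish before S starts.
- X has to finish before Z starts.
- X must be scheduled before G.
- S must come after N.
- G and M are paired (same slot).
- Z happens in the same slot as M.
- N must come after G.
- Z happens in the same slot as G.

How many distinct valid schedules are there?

35

Splitting on Z: it can be 2 (10), 3 (12), 4 (9), 5 (4). Listing each branch's schedules as (X, N, G, S, M):
Z=2: (1,3,2,4,2) (1,3,2,5,2) (1,3,2,6,2) (1,3,2,7,2) (1,4,2,5,2) (1,4,2,6,2) (1,4,2,7,2) (1,5,2,6,2) (1,5,2,7,2) (1,6,2,7,2) — 10.
Z=3: (1,4,3,5,3) (1,4,3,6,3) (1,4,3,7,3) (1,5,3,6,3) (1,5,3,7,3) (1,6,3,7,3) (2,4,3,5,3) (2,4,3,6,3) (2,4,3,7,3) (2,5,3,6,3) (2,5,3,7,3) (2,6,3,7,3) — 12.
Z=4: (1,5,4,6,4) (1,5,4,7,4) (1,6,4,7,4) (2,5,4,6,4) (2,5,4,7,4) (2,6,4,7,4) (3,5,4,6,4) (3,5,4,7,4) (3,6,4,7,4) — 9.
Z=5: (1,6,5,7,5) (2,6,5,7,5) (3,6,5,7,5) (4,6,5,7,5) — 4.
Summing: 10 + 12 + 9 + 4 = 35.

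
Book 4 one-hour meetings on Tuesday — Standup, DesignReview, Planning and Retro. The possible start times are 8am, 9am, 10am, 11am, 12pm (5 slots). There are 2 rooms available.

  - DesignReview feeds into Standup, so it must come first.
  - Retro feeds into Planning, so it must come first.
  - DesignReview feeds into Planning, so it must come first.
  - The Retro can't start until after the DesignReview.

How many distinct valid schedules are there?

35

Splitting on Standup: it can be 9am (6), 10am (9), 11am (10), 12pm (10). Listing each branch's schedules as (DesignReview, Planning, Retro):
Standup=9am: (8am,10am,9am) (8am,11am,9am) (8am,11am,10am) (8am,12pm,9am) (8am,12pm,10am) (8am,12pm,11am) — 6.
Standup=10am: (8am,10am,9am) (8am,11am,9am) (8am,11am,10am) (8am,12pm,9am) (8am,12pm,10am) (8am,12pm,11am) (9am,11am,10am) (9am,12pm,10am) (9am,12pm,11am) — 9.
Standup=11am: (8am,10am,9am) (8am,11am,9am) (8am,11am,10am) (8am,12pm,9am) (8am,12pm,10am) (8am,12pm,11am) (9am,11am,10am) (9am,12pm,10am) (9am,12pm,11am) (10am,12pm,11am) — 10.
Standup=12pm: (8am,10am,9am) (8am,11am,9am) (8am,11am,10am) (8am,12pm,9am) (8am,12pm,10am) (8am,12pm,11am) (9am,11am,10am) (9am,12pm,10am) (9am,12pm,11am) (10am,12pm,11am) — 10.
Summing: 6 + 9 + 10 + 10 = 35.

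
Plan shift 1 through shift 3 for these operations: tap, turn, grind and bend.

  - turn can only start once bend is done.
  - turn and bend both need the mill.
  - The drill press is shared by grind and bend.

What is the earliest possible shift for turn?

Precedence pushes turn to at least shift 2.
turn at shift 2 is achievable: turn=shift 2, tap=shift 1, grind=shift 2, bend=shift 1.

shift 2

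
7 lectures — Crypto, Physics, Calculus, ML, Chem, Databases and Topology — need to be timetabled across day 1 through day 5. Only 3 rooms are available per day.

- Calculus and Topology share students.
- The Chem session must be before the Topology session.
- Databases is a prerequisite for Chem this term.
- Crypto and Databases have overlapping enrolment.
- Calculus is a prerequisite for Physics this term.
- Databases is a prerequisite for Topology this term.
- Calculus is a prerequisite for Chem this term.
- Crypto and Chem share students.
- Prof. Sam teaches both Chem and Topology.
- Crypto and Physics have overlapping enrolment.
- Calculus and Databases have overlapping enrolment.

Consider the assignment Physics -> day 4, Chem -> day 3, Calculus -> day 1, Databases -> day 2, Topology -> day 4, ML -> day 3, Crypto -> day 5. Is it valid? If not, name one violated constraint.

Calculus is a prerequisite for Physics this term — holds.
Calculus and Databases have overlapping enrolment — holds.
Databases is a prerequisite for Topology this term — holds.
Only 3 rooms are available per day — holds.
Crypto and Physics have overlapping enrolment — holds.
Crypto and Databases have overlapping enrolment — holds.
Prof. Sam teaches both Chem and Topology — holds.
Calculus is a prerequisite for Chem this term — holds.
The Chem session must be before the Topology session — holds.
Crypto and Chem share students — holds.
Calculus and Topology share students — holds.
Databases is a prerequisite for Chem this term — holds.

Yes, all constraints hold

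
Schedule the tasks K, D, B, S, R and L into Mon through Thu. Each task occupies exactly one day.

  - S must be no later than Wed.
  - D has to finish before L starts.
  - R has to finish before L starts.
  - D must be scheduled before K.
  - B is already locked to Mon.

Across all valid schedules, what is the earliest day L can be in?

Precedence pushes L to at least Tue.
L at Tue is achievable: R -> Mon; K -> Tue; L -> Tue; D -> Mon; B -> Mon; S -> Mon.

Tue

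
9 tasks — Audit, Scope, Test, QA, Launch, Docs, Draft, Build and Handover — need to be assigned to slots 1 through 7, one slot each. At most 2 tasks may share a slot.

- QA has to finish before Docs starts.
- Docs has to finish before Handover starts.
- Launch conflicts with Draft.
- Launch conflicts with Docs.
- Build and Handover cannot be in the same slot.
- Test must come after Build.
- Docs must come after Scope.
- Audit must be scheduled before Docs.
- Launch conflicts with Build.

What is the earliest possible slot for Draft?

1

Draft at 1 is achievable: Build in 3; QA in 2; Launch in 5; Docs in 3; Handover in 4; Test in 4; Scope in 2; Audit in 1; Draft in 1.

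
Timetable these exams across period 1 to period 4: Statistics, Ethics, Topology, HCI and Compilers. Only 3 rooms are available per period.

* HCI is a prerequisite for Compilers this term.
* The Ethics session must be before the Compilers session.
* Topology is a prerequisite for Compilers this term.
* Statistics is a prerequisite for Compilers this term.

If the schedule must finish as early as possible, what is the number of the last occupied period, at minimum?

The precedence chain requires at least 2 distinct periods.
With at most 3 per period and 5 exams, at least 2 periods are needed.
Could 2 periods be enough, i.e. nothing placed later than period 2? No: Compilers must come after Ethics (at period 1 or later) → {period 2}; Ethics must come before Compilers (at period 2 or earlier) → {period 1}; Topology must come before Compilers (at period 2 or earlier) → {period 1}; HCI must come before Compilers (at period 2 or earlier) → {period 1}; Statistics must come before Compilers (at period 2 or earlier) → {period 1}; that puts Statistics, Ethics, Topology and HCI all in period 1 — more than 3 per period.
So 2 periods is not enough.
3 works (last occupied period: period 3): for example HCI -> period 2; Topology -> period 1; Statistics -> period 1; Ethics -> period 1; Compilers -> period 3.

period 3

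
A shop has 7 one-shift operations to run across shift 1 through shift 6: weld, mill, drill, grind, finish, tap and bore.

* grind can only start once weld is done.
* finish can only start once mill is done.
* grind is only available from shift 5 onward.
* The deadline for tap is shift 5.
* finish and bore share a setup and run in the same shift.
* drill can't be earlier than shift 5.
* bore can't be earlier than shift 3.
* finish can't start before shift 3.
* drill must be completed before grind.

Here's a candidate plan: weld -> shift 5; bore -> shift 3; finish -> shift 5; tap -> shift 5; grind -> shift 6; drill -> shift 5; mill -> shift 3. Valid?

Invalid. finish and bore share a setup and run in the same shift.

The deadline for tap is shift 5 — holds.
finish can only start once mill is done — holds.
finish and bore share a setup and run in the same shift — violated.
drill must be completed before grind — holds.
drill can't be earlier than shift 5 — holds.
finish can't start before shift 3 — holds.
bore can't be earlier than shift 3 — holds.
grind can only start once weld is done — holds.
grind is only available from shift 5 onward — holds.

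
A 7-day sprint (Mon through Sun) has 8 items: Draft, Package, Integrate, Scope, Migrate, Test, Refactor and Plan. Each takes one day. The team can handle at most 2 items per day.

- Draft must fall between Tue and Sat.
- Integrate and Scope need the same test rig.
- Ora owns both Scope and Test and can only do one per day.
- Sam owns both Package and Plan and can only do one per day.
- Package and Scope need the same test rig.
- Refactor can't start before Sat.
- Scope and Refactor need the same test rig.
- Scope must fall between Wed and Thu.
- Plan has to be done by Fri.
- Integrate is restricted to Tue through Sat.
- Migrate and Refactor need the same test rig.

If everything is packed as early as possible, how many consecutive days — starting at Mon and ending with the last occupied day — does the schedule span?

6

With at most 2 per day and 8 tasks, at least 4 days are needed.
Refactor can't be placed before Sat — that is day 6 counting from Mon — so the schedule must run through at least 6 days.
6 works (last occupied day: Sat): for example Package -> Thu; Integrate -> Tue; Migrate -> Mon; Plan -> Mon; Scope -> Wed; Test -> Thu; Refactor -> Sat; Draft -> Tue.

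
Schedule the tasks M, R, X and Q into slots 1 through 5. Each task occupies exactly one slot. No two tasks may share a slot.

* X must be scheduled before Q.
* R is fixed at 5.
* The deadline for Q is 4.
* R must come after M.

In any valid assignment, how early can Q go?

2

Precedence pushes Q to at least 2; Q's own window allows nothing later than 4.
Q at 2 is achievable: M=3, X=1, R=5, Q=2.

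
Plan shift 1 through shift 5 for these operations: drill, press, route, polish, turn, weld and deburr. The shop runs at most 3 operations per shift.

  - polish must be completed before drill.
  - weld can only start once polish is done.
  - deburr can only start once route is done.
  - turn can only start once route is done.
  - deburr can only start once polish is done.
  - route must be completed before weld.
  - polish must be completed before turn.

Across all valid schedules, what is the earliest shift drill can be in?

Precedence pushes drill to at least shift 2.
drill at shift 2 is achievable: turn=shift 2, press=shift 1, drill=shift 2, polish=shift 1, route=shift 1, deburr=shift 3, weld=shift 2.

shift 2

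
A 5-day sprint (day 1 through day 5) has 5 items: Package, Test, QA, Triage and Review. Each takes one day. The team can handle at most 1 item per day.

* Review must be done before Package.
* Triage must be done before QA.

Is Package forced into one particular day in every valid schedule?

Package can be day 2 (e.g. Test in day 5; QA in day 4; Review in day 1; Package in day 2; Triage in day 3) or day 3 (e.g. Triage=day 1; Review=day 2; Test=day 5; QA=day 4; Package=day 3).

No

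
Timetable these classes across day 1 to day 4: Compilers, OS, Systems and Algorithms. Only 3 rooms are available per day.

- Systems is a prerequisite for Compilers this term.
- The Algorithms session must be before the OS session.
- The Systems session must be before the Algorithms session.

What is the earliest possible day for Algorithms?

Precedence pushes Algorithms to at least day 2; downstream work caps Algorithms at day 3.
Algorithms at day 2 is achievable: OS=day 3, Algorithms=day 2, Compilers=day 2, Systems=day 1.

day 2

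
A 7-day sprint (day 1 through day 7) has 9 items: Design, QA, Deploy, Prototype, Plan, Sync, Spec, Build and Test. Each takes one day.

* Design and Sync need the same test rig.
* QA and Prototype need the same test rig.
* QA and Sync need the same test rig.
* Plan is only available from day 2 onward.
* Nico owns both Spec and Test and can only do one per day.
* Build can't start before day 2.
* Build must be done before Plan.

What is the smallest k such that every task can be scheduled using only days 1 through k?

3

The precedence chain requires at least 2 distinct days.
Propagating the time windows through the other constraints, Plan can't land before day 3, so the schedule must run through at least day 3.
3 works (last occupied day: day 3): for example Sync in day 2; Build in day 2; Plan in day 3; Test in day 2; Deploy in day 1; Spec in day 1; QA in day 1; Design in day 1; Prototype in day 2.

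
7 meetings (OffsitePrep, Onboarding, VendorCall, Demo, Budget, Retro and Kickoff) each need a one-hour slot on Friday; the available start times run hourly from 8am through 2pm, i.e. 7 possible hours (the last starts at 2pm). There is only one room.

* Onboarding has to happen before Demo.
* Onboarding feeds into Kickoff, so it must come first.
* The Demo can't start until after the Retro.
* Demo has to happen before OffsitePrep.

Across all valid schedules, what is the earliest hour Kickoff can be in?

Precedence pushes Kickoff to at least 9am.
Kickoff at 9am is achievable: Demo=11am, VendorCall=1pm, Retro=10am, Kickoff=9am, Onboarding=8am, Budget=2pm, OffsitePrep=12pm.

9am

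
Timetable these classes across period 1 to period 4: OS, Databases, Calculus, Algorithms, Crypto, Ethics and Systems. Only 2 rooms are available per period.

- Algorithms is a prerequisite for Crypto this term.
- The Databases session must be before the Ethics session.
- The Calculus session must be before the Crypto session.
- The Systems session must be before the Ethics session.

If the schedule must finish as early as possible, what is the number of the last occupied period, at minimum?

period 4

The precedence chain requires at least 2 distinct periods.
With at most 2 per period and 7 classes, at least 4 periods are needed.
4 works (last occupied period: period 4): for example Systems in period 3, Crypto in period 2, OS in period 3, Algorithms in period 1, Calculus in period 1, Ethics in period 4, Databases in period 2.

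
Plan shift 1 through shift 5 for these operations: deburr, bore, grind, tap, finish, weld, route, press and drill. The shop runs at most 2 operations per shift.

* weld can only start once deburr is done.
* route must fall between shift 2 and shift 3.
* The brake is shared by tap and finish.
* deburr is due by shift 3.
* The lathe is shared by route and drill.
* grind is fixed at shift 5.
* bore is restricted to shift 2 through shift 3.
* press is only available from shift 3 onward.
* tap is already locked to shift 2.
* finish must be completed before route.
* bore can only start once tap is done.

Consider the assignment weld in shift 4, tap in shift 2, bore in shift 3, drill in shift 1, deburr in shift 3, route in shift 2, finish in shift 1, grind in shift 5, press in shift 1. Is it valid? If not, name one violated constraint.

No. press is only available from shift 3 onward is not satisfied.

finish must be completed before route — holds.
bore is restricted to shift 2 through shift 3 — holds.
weld can only start once deburr is done — holds.
tap is already locked to shift 2 — holds.
The shop runs at most 2 operations per shift — violated.
grind is fixed at shift 5 — holds.
route must fall between shift 2 and shift 3 — holds.
press is only available from shift 3 onward — violated.
deburr is due by shift 3 — holds.
bore can only start once tap is done — holds.
The lathe is shared by route and drill — holds.
The brake is shared by tap and finish — holds.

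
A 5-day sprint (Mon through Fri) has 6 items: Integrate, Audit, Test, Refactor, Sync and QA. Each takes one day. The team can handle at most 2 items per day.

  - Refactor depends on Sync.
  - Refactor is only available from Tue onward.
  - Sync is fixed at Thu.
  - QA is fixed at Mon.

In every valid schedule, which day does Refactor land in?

Fri

Refactor is available from Tue; precedence pushes Refactor to at least Fri.
So Refactor is pinned to Fri.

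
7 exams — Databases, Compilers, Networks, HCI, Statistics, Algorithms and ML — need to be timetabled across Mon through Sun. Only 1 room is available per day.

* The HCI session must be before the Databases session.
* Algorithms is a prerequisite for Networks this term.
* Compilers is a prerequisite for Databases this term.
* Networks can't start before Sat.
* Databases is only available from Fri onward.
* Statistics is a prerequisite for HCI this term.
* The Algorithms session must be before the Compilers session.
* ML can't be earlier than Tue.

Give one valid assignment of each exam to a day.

Networks in Sat; Compilers in Tue; Algorithms in Mon; HCI in Thu; Statistics in Wed; ML in Sun; Databases in Fri

Checking: Statistics(Wed) before HCI(Thu); Algorithms(Mon) before Compilers(Tue); Algorithms(Mon) before Networks(Sat); Compilers(Tue) before Databases(Fri); HCI(Thu) before Databases(Fri); Databases=Fri in [Fri,Sun]; Networks=Sat in [Sat,Sun]; ML=Sun in [Tue,Sun]; max 1 per day (cap 1).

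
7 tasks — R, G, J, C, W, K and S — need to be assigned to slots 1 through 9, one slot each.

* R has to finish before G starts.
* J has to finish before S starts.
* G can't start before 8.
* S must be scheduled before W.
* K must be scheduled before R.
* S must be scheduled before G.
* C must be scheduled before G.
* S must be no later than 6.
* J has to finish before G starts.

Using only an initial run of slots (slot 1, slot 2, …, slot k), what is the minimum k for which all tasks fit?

8

The precedence chain requires at least 3 distinct slots.
G can't be placed before 8, so the schedule must run through at least slot 8.
8 works (last occupied slot: 8): for example G -> 8; K -> 1; C -> 1; S -> 2; W -> 3; J -> 1; R -> 2.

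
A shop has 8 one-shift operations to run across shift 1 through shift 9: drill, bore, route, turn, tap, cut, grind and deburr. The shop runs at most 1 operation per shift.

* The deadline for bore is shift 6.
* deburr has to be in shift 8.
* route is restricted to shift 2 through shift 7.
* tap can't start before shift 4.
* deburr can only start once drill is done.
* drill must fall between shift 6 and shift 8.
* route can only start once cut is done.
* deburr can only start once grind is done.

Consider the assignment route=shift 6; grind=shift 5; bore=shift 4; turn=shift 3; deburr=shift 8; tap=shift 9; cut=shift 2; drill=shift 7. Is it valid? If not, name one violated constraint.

Valid

deburr can only start once grind is done — holds.
route can only start once cut is done — holds.
deburr has to be in shift 8 — holds.
drill must fall between shift 6 and shift 8 — holds.
The shop runs at most 1 operation per shift — holds.
tap can't start before shift 4 — holds.
route is restricted to shift 2 through shift 7 — holds.
The deadline for bore is shift 6 — holds.
deburr can only start once drill is done — holds.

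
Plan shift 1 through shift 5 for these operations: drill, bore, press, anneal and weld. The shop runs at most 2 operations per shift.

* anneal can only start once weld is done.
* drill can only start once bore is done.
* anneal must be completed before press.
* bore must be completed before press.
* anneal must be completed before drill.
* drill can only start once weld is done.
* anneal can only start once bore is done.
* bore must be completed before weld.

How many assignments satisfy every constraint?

7

Splitting on drill: it can be shift 4 (2), shift 5 (5). Listing each branch's schedules as (bore, press, anneal, weld) by shift number:
drill=shift 4: (1,4,3,2) (1,5,3,2) — 2.
drill=shift 5: (1,4,3,2) (1,5,3,2) (1,5,4,2) (1,5,4,3) (2,5,4,3) — 5.
Summing: 2 + 5 = 7.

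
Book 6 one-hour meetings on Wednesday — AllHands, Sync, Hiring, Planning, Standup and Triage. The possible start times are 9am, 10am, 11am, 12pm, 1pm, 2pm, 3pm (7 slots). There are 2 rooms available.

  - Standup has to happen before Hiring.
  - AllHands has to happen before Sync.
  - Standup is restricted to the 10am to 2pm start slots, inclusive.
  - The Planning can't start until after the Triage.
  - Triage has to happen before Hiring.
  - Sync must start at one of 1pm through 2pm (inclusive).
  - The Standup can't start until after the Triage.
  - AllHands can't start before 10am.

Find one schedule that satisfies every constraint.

Planning=11am; Standup=10am; Triage=9am; Sync=1pm; AllHands=10am; Hiring=11am

Checking: Triage(9am) before Standup(10am); Triage(9am) before Hiring(11am); Triage(9am) before Planning(11am); AllHands(10am) before Sync(1pm); Standup(10am) before Hiring(11am); AllHands=10am in [10am,3pm]; Standup=10am in [10am,2pm]; Sync=1pm in [1pm,2pm]; max 2 per slot (cap 2).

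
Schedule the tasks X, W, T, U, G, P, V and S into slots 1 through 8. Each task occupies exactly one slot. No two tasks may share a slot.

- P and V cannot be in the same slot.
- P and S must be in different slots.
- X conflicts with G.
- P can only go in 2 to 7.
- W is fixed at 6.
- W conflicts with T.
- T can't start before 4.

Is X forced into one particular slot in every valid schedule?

No

X can be 1 (e.g. U -> 3; V -> 7; P -> 2; T -> 4; S -> 8; W -> 6; G -> 5; X -> 1) or 2 (e.g. P=3, X=2, U=1, T=4, S=8, V=7, G=5, W=6).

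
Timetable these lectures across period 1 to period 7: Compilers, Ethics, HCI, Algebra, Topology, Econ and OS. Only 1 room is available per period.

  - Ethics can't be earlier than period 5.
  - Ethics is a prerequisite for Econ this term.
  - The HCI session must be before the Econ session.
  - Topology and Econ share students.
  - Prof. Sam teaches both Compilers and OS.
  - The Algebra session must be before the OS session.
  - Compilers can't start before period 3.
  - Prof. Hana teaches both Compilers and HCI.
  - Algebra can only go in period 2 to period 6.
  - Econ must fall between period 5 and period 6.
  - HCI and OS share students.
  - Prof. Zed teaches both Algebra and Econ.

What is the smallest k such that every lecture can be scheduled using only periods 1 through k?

The precedence chain requires at least 2 distinct periods.
With at most 1 per period and 7 lectures, at least 7 periods are needed.
Propagating the time windows through the other constraints, Econ can't land before period 6, so the schedule must run through at least period 6.
7 works (last occupied period: period 7): for example Ethics in period 5; Econ in period 6; OS in period 4; Algebra in period 2; Compilers in period 3; Topology in period 7; HCI in period 1.

7 periods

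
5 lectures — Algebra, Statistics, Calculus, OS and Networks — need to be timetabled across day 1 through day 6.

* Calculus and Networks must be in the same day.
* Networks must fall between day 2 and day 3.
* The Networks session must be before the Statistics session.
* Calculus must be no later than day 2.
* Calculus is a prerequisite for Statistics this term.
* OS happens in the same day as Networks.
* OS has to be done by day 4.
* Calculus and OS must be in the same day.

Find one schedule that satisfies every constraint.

Networks=day 2; Statistics=day 3; OS=day 2; Calculus=day 2; Algebra=day 1

Checking: Networks(day 2) before Statistics(day 3); Calculus(day 2) before Statistics(day 3); Calculus = OS = day 2; OS = Networks = day 2; Calculus = Networks = day 2; OS=day 2 in [day 1,day 4]; Networks=day 2 in [day 2,day 3]; Calculus=day 2 in [day 1,day 2].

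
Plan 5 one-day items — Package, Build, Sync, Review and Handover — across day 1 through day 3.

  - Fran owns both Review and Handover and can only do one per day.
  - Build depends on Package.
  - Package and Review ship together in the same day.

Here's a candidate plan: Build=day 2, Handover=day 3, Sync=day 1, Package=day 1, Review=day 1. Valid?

Fran owns both Review and Handover and can only do one per day — holds.
Package and Review ship together in the same day — holds.
Build depends on Package — holds.

Yes, all constraints hold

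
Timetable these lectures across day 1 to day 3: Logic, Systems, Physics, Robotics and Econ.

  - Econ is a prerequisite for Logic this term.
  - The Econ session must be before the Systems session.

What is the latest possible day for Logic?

day 3

Precedence pushes Logic to at least day 2.
Logic at day 3 is achievable: Physics=day 1; Econ=day 1; Robotics=day 1; Systems=day 2; Logic=day 3.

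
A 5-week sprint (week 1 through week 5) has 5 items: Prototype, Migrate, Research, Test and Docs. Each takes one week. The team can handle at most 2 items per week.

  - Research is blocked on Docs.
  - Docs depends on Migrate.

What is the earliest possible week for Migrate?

week 1

Downstream work caps Migrate at week 3.
Migrate at week 1 is achievable: Docs=week 2, Research=week 3, Test=week 2, Prototype=week 1, Migrate=week 1.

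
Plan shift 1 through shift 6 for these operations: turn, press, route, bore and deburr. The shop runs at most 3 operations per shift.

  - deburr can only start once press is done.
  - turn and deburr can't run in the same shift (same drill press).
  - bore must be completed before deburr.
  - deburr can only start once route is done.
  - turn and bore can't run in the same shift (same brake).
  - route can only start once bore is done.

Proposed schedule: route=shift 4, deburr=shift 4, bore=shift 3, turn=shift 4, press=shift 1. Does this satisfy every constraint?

turn and bore can't run in the same shift (same brake) — holds.
route can only start once bore is done — holds.
deburr can only start once press is done — holds.
deburr can only start once route is done — violated.
The shop runs at most 3 operations per shift — holds.
bore must be completed before deburr — holds.
turn and deburr can't run in the same shift (same drill press) — violated.

Invalid. turn and deburr can't run in the same shift (same drill press).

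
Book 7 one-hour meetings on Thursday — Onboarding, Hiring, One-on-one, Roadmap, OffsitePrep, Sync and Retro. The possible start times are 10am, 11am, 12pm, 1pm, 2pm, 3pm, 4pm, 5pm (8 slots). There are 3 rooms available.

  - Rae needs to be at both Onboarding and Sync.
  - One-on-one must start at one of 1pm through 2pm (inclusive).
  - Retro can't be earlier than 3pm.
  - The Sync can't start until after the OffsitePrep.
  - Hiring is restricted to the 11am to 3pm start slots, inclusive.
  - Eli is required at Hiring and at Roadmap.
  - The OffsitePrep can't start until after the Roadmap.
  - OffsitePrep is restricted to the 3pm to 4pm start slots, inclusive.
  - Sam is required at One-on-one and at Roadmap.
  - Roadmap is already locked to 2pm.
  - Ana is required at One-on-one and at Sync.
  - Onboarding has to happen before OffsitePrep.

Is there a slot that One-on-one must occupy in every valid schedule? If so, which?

One-on-one's window is 1pm–2pm.
Roadmap is fixed at 2pm, and One-on-one can't share a slot with Roadmap.
So One-on-one must be 1pm.

1pm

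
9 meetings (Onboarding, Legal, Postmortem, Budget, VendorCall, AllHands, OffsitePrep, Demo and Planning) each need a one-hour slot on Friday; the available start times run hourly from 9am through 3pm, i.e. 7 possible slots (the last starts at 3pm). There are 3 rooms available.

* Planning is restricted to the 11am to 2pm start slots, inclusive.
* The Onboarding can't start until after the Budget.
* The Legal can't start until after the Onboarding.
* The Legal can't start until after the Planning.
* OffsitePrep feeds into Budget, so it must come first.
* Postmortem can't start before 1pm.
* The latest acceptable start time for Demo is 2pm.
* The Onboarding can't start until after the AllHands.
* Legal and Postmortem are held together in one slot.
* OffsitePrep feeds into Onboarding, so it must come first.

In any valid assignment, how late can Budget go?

Precedence pushes Budget to at least 10am; downstream work caps Budget at 1pm.
Budget at 1pm is achievable: VendorCall=10am; AllHands=9am; Onboarding=2pm; Budget=1pm; Planning=11am; Legal=3pm; Postmortem=3pm; OffsitePrep=9am; Demo=9am.

1pm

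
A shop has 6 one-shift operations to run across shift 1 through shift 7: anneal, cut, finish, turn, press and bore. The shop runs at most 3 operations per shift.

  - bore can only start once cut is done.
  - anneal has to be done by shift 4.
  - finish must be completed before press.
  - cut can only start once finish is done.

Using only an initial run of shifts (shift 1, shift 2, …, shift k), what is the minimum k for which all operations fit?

The precedence chain requires at least 3 distinct shifts.
With at most 3 per shift and 6 operations, at least 2 shifts are needed.
3 works (last occupied shift: shift 3): for example finish=shift 1, turn=shift 1, press=shift 2, bore=shift 3, cut=shift 2, anneal=shift 1.

3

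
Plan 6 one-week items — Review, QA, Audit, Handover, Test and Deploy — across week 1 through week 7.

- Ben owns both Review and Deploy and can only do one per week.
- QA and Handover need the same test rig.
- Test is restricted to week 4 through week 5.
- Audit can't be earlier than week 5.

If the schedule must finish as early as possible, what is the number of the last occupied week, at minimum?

Audit can't be placed before week 5, so the schedule must run through at least week 5.
5 works (last occupied week: week 5): for example Deploy in week 2, Audit in week 5, Review in week 1, Handover in week 2, QA in week 1, Test in week 4.

5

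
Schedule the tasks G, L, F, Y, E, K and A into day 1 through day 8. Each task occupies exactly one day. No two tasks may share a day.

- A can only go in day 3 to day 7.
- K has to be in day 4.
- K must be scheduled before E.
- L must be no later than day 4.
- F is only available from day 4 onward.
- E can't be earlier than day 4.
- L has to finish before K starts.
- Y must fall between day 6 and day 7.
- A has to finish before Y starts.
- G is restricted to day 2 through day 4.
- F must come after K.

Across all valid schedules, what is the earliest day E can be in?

E is available from day 4; precedence pushes E to at least day 5.
E at day 5 is achievable: E -> day 5; K -> day 4; Y -> day 6; A -> day 3; G -> day 2; L -> day 1; F -> day 7.

day 5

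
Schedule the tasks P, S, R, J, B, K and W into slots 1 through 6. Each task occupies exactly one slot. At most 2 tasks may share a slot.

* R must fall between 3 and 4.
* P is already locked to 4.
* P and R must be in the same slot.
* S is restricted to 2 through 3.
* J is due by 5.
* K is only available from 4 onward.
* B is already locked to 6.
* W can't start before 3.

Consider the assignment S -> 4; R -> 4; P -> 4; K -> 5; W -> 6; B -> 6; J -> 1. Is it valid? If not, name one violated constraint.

No — it violates: S is restricted to 2 through 3

R must fall between 3 and 4 — holds.
J is due by 5 — holds.
P is already locked to 4 — holds.
W can't start before 3 — holds.
K is only available from 4 onward — holds.
B is already locked to 6 — holds.
At most 2 tasks may share a slot — violated.
S is restricted to 2 through 3 — violated.
P and R must be in the same slot — holds.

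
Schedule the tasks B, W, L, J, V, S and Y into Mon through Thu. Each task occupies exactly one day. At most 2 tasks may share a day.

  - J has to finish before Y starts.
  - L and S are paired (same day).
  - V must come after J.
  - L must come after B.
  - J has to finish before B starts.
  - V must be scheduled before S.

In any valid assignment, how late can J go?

Downstream work caps J at Tue.
J at Mon is achievable: V=Tue; S=Wed; B=Tue; J=Mon; W=Mon; Y=Thu; L=Wed.
Nothing later works — the capacity limit rule out every day after Mon.

Mon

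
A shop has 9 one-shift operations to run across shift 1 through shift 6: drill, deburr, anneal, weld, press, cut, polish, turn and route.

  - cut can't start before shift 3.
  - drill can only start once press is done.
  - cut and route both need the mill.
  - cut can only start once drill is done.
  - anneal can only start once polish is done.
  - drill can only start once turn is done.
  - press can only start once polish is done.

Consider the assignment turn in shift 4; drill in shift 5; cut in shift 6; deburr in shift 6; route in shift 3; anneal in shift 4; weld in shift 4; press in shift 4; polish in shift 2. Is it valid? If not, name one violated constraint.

Yes, all constraints hold

anneal can only start once polish is done — holds.
cut and route both need the mill — holds.
cut can't start before shift 3 — holds.
drill can only start once press is done — holds.
press can only start once polish is done — holds.
drill can only start once turn is done — holds.
cut can only start once drill is done — holds.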